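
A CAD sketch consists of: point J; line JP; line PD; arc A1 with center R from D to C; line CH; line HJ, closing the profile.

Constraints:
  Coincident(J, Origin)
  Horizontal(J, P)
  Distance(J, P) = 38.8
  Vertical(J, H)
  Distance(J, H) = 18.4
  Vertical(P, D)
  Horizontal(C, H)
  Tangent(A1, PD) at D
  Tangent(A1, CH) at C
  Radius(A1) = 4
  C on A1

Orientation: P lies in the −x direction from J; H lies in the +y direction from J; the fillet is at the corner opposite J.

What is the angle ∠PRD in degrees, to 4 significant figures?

74.48°

J is at the origin; JP is horizontal with |JP| = 38.8 and P on the −x side, so P = (-38.80, 0.000). JH is vertical with |JH| = 18.4 and H on the +y side, so H = (0.000, 18.40). The virtual corner opposite J is at (-38.80, 18.40). Since A1 is tangent to PD there, RD ⟂ PD and since A1 is tangent to CH there, RC ⟂ CH, with radius 4.0, so the center R sits 4.0 in from both sides at R = (-34.80, 14.40). That places the tangent points at D = (-38.80, 14.40) on PD and C = (-34.80, 18.40) on CH. Then cos ∠PRD = RP·RD / (|RP||RD|), giving 74.48°.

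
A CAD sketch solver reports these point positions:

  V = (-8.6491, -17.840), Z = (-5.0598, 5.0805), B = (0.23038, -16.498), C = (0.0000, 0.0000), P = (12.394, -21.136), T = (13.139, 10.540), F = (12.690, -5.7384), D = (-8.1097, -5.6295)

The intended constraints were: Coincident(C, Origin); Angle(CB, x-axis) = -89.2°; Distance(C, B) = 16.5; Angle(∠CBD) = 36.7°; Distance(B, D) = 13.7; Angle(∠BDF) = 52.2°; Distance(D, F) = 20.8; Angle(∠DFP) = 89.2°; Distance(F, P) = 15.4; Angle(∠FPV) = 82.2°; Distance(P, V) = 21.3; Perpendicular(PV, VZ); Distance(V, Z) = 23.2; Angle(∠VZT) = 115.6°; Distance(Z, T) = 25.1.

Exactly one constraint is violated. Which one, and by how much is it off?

Distance(Z, T) = 25.1 — off by 6.10.

C = (0.00, 0.00) ✓; CB at -89.20° ✓; |CB| = 16.50 ✓; ∠CBD = 36.70° ✓; |BD| = 13.70 ✓; ∠BDF = 52.20° ✓; |DF| = 20.80 ✓; ∠DFP = 89.20° ✓; |FP| = 15.40 ✓; ∠FPV = 82.20° ✓; |PV| = 21.30 ✓; ∠(PV, VZ) = 90.00° ✓; |VZ| = 23.20 ✓; ∠VZT = 115.6° ✓; |ZT| = 19.00 ✗.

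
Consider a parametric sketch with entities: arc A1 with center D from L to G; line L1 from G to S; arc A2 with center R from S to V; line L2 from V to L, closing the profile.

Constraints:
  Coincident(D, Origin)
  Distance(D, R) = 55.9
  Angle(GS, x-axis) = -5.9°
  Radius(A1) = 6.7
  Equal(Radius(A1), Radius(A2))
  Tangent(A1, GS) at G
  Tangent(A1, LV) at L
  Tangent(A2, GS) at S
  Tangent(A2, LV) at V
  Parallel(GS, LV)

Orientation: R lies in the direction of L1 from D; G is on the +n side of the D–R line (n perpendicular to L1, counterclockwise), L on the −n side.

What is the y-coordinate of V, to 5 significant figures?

-12.411

The slot axis is L1's direction at -5.9°, so u = (cos -5.9°, sin -5.9°) = (0.99470, -0.10279) and n = (−sin -5.9°, cos -5.9°) = (0.10279, 0.99470). D is at the origin and R lies 55.9 along u from D, so R = 55.9·u = (55.604, -5.7461). Tangency of A1 to both parallel lines with radius 6.7 puts G and L at D ± 6.7·n: G = (0.68871, 6.6645), L = (-0.68871, -6.6645). Equal radii place S and V the same way about R: S = R + 6.7·n = (56.293, 0.91841), V = R − 6.7·n = (54.915, -12.411). So V.y = -12.411.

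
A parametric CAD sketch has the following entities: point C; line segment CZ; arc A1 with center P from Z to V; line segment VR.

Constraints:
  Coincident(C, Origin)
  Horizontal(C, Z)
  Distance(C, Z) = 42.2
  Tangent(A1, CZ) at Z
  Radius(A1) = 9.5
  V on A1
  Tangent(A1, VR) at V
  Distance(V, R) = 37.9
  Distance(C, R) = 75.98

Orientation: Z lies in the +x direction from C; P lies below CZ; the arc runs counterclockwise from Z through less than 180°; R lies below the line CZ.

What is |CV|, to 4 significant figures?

39.17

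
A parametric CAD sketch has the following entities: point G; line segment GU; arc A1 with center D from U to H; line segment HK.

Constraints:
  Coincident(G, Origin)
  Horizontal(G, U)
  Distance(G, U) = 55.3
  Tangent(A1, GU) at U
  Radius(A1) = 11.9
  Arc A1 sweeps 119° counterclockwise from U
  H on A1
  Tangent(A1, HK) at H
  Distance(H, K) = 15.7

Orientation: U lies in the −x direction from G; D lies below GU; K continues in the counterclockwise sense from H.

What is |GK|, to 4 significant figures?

66.04

G is at the origin; G and U share the same y with |GU| = 55.3 and U on the −x side, so U = (-55.30, 0.000). Since A1 is tangent to GU there, DU ⟂ GU, so D = U + (0, -11.9) = (-55.30, -11.90). On A1, U sits at bearing 90° from D; a 119° counterclockwise sweep puts H at bearing 209°, so H = D + 11.9·(cos 209°, sin 209°) = (-65.71, -17.67). A1 meets HK tangentially, so DH is at right angles to HK, so HK runs along (−sin 209°, cos 209°); with |HK| = 15.7, K = (-58.10, -31.40). Then |GK| = |K − G| = 66.04.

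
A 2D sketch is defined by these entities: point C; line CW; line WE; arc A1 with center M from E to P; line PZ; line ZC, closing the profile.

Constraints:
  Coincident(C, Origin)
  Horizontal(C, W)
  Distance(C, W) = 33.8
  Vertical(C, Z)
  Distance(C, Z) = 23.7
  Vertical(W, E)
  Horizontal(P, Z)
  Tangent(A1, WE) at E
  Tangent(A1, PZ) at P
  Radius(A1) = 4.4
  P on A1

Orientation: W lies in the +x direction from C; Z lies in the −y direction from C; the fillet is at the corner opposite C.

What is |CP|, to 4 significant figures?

37.76

The virtual corner opposite C is at (33.80, -23.70). A1 meets WE tangentially, so ME is at right angles to WE and the tangent condition forces MP to be normal to PZ, with radius 4.4, so the center M sits 4.4 in from both sides at M = (29.40, -19.30). That places the tangent points at E = (33.80, -19.30) on WE and P = (29.40, -23.70) on PZ. Then |CP| = |P − C| = 37.76.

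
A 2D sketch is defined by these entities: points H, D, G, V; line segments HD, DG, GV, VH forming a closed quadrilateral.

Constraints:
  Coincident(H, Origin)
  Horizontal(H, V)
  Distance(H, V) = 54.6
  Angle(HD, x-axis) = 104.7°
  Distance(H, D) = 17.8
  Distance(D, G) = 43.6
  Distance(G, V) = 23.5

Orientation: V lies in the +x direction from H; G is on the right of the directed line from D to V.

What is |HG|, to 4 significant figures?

32.70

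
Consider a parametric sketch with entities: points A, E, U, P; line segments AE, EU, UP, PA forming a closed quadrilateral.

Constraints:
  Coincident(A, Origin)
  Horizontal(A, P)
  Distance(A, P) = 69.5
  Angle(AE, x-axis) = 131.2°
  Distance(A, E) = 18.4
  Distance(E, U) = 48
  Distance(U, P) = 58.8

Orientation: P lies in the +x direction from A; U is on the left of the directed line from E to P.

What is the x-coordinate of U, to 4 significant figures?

27.42

Checks: |EU| = 48.00 ✓; |UP| = 58.80 ✓.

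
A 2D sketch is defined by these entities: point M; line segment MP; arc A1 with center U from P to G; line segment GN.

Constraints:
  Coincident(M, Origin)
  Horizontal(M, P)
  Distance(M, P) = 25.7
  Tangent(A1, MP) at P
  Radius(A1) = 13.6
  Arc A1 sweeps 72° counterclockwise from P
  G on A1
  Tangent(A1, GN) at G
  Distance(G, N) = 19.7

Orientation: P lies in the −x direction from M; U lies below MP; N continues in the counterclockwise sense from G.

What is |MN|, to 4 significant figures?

52.83

M is at the origin; M and P share the same y with |MP| = 25.7 and P on the −x side, so P = (-25.70, 0.000). The tangent condition forces UP to be normal to MP, so U = P + (0, -13.6) = (-25.70, -13.60). On A1, P sits at bearing 90° from U; a 72° counterclockwise sweep puts G at bearing 162°, so G = U + 13.6·(cos 162°, sin 162°) = (-38.63, -9.397). The tangent condition forces UG to be normal to GN, so GN runs along (−sin 162°, cos 162°); with |GN| = 19.7, N = (-44.72, -28.13). Then |MN| = |N − M| = 52.83.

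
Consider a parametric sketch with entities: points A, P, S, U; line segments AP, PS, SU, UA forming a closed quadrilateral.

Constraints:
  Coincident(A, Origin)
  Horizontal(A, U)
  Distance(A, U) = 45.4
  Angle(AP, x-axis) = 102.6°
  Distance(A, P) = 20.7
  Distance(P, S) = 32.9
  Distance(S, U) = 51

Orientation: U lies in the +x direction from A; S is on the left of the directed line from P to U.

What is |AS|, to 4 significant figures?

47.34

A is at the origin; A and U share the same y with |AU| = 45.4 and U in +x, so U = (45.4, 0). AP runs at 102.6° with |AP| = 20.7, so P = (-4.516, 20.20). S is determined by |PS| = 32.9 and |SU| = 51.0 together: it lies at the intersection of circle(P, 32.9) and circle(U, 51.0). With |PU| = 53.85, the foot of the radical line on PU is 12.82 from P and the perpendicular offset is √(32.9² − 12.82²) = 30.30. Taking the left-of-PU solution: S = (18.74, 43.48).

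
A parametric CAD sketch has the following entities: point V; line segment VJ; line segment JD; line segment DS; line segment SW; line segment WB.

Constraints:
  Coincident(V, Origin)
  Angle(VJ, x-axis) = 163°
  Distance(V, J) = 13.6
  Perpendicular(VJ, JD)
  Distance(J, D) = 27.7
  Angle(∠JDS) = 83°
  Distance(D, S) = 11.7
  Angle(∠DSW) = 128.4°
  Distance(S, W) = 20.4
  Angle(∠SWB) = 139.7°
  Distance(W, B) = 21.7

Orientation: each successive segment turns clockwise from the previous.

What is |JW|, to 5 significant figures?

23.942

V is at the origin; VJ runs at 163.0° with length 13.6, so J = (-13.006, 3.9763). VJ ⟂ JD, so JD runs at 73.000°; with |JD| = 27.7, D = (-4.9070, 30.466). ∠JDS = 83.0° gives DS at -24.000° from the x-axis; with |DS| = 11.7, S = (5.7814, 25.707). ∠DSW = 128.4° gives SW at -75.600° from the x-axis; with |SW| = 20.4, W = (10.855, 5.9480). Then |JW| = |W − J| = 23.942.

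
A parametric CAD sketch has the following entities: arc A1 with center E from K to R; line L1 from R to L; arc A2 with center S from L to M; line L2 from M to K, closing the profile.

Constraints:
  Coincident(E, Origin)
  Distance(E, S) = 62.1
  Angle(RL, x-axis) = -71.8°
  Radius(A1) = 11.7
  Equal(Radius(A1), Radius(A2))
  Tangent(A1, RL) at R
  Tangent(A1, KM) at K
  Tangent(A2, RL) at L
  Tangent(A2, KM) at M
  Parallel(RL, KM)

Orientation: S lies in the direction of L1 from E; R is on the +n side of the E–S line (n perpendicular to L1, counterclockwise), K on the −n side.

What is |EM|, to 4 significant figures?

63.19

Tangency of A1 to both parallel lines with radius 11.7 puts R and K at E ± 11.7·n: R = (11.11, 3.654), K = (-11.11, -3.654). Equal radii place L and M the same way about S: L = S + 11.7·n = (30.51, -55.34), M = S − 11.7·n = (8.281, -62.65). Then |EM| = |M − E| = 63.19.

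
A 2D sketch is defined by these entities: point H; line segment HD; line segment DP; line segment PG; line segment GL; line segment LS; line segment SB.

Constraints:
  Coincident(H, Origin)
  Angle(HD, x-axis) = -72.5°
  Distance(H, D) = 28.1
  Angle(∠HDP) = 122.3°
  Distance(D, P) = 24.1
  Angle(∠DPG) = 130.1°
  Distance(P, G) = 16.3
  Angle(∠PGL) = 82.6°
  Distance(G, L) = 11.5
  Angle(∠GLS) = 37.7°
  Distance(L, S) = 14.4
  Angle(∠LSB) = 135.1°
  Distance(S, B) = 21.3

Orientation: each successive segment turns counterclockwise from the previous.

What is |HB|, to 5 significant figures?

69.773

∠GLS = 37.7° gives LS at -85.200° from the x-axis; with |LS| = 14.4, S = (38.522, -29.454). ∠LSB = 135.1° gives SB at -40.300° from the x-axis; with |SB| = 21.3, B = (54.767, -43.231). Then |HB| = |B − H| = 69.773.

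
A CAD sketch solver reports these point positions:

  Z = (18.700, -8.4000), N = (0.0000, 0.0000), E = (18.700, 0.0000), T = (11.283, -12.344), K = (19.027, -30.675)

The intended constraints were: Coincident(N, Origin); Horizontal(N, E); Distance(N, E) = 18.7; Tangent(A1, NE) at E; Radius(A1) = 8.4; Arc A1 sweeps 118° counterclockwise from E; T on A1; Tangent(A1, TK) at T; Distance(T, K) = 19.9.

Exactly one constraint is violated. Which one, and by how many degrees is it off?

Tangent(A1, TK) at T — off by 5.10°.

N = (0.00, 0.00) ✓; N.y = 0.00, E.y = 0.00 ✓; |NE| = 18.70 ✓; ∠(ZE, EN) = 90.00° ✓; |ZE| = 8.400 ✓; bearing(Z→T) − bearing(Z→E) = 118.0° ✓; |ZT| = 8.400 ✓; ∠(ZT, TK) = 95.10° ✗; |TK| = 19.90 ✓.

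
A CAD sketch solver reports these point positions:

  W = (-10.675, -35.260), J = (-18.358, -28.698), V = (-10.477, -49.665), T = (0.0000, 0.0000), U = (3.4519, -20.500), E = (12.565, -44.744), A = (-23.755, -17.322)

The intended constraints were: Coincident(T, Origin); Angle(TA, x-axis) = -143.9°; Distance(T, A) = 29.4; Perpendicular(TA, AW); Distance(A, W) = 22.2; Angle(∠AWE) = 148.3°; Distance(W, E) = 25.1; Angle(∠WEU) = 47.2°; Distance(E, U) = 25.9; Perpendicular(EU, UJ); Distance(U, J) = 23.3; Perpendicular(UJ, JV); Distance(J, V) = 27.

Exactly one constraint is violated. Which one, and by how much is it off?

Distance(J, V) = 27 — off by 4.60.

T = (0.00, 0.00) ✓; TA at -143.9° ✓; |TA| = 29.40 ✓; ∠(TA, AW) = 90.00° ✓; |AW| = 22.20 ✓; ∠AWE = 148.3° ✓; |WE| = 25.10 ✓; ∠WEU = 47.20° ✓; |EU| = 25.90 ✓; ∠(EU, UJ) = 90.00° ✓; |UJ| = 23.30 ✓; ∠(UJ, JV) = 90.00° ✓; |JV| = 22.40 ✗.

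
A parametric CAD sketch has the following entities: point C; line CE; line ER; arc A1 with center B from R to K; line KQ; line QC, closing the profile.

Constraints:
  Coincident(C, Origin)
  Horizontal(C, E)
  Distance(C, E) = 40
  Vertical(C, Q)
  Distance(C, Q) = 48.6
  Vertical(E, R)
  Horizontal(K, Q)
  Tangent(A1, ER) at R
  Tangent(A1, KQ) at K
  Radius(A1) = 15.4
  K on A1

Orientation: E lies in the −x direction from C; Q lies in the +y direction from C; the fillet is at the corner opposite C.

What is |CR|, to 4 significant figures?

51.98

C is at the origin; CE is horizontal with |CE| = 40.0 and E on the −x side, so E = (-40.00, 0.000). CQ is vertical with |CQ| = 48.6 and Q on the +y side, so Q = (0.000, 48.60). The virtual corner opposite C is at (-40.00, 48.60). A1 meets ER tangentially, so BR is at right angles to ER and the tangent condition forces BK to be normal to KQ, with radius 15.4, so the center B sits 15.4 in from both sides at B = (-24.60, 33.20). That places the tangent points at R = (-40.00, 33.20) on ER and K = (-24.60, 48.60) on KQ. Then |CR| = |R − C| = 51.98.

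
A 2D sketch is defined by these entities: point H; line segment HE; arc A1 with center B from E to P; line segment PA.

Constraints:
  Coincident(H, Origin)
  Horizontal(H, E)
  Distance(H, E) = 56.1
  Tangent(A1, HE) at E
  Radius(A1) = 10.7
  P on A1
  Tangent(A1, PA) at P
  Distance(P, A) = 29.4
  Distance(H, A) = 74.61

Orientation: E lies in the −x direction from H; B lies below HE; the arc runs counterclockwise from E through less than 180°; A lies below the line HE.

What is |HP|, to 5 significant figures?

67.807

Checks: ∠(BE, EH) = 90.00° ✓; |BE| = 10.70 ✓; |BP| = 10.70 ✓; ∠(BP, PA) = 90.00° ✓; |PA| = 29.40 ✓; |HA| = 74.61 ✓.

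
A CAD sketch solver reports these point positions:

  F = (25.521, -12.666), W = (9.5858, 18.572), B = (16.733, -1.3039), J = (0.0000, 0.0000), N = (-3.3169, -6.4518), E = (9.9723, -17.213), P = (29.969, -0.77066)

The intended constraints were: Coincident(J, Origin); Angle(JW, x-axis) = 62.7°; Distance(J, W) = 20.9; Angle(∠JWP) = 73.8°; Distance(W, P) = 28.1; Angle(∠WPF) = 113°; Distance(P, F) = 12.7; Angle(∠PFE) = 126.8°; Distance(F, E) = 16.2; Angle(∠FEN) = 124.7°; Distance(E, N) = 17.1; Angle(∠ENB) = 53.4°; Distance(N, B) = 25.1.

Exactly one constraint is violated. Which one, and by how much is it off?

Distance(N, B) = 25.1 — off by 4.40.

J = (0.00, 0.00) ✓; JW at 62.70° ✓; |JW| = 20.90 ✓; ∠JWP = 73.80° ✓; |WP| = 28.10 ✓; ∠WPF = 113.0° ✓; |PF| = 12.70 ✓; ∠PFE = 126.8° ✓; |FE| = 16.20 ✓; ∠FEN = 124.7° ✓; |EN| = 17.10 ✓; ∠ENB = 53.40° ✓; |NB| = 20.70 ✗.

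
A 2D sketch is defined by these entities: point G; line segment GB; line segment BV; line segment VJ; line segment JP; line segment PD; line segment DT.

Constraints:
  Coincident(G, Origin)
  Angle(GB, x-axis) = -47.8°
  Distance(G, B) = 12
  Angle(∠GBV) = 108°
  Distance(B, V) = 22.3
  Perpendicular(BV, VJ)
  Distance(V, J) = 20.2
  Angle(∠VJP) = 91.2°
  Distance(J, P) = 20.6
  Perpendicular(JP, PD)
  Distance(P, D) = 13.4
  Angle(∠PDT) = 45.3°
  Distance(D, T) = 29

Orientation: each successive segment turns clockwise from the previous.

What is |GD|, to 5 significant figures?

6.6179

G is at the origin; GB runs at -47.8° with length 12.0, so B = (8.0606, -8.8897). ∠GBV = 108.0° gives BV at -119.80° from the x-axis; with |BV| = 22.3, V = (-3.0219, -28.241). The perpendicularity gives VJ at right angles to BV, so VJ runs at 150.20°; with |VJ| = 20.2, J = (-20.551, -18.202). ∠VJP = 91.2° gives JP at 61.400° from the x-axis; with |JP| = 20.6, P = (-10.690, -0.11550). The perpendicularity gives PD at right angles to JP, so PD runs at -28.600°; with |PD| = 13.4, D = (1.0753, -6.5300). Then |GD| = |D − G| = 6.6179.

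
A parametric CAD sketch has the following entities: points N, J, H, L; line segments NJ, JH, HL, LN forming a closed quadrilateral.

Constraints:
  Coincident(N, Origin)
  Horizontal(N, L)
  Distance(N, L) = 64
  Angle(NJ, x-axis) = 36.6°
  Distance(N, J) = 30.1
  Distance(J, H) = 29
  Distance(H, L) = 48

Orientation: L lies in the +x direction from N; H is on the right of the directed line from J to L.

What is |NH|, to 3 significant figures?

19.9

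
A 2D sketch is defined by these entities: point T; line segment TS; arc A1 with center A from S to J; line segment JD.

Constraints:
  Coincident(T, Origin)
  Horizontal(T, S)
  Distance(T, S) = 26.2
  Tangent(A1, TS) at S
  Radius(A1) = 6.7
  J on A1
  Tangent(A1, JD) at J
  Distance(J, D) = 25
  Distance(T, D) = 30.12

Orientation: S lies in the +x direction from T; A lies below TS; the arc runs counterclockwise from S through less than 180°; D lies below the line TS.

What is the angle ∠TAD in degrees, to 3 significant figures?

69.3°

Checks: |TS| = 26.20 ✓; |AJ| = 6.700 ✓; ∠(AJ, JD) = 90.00° ✓; |JD| = 25.00 ✓; |TD| = 30.12 ✓.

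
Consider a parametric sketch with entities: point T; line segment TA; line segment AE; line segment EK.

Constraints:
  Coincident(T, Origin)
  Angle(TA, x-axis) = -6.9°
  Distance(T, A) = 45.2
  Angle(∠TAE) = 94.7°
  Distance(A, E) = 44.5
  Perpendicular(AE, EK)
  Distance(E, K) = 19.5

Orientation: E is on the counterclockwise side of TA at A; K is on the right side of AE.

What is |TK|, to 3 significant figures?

80.6

∠TAE = 94.7°, so AE runs at -6.9° + (180° − 94.7°) = 78.4° from the x-axis; with |AE| = 44.5, E = A + 44.5·(cos 78.4°, sin 78.4°) = (53.8, 38.2). AE is perpendicular to EK; with |EK| = 19.5 on the right of AE, K = E + 19.5·(0.980, -0.201) = (72.9, 34.2). Then |TK| = |K − T| = 80.6.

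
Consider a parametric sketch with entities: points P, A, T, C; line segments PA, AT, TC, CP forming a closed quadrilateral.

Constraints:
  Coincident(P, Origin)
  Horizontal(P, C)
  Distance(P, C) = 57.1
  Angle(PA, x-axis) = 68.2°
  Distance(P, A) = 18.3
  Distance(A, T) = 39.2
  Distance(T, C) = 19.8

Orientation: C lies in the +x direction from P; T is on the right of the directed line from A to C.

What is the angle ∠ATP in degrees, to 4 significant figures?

27.12°

Checks: |AT| = 39.20 ✓; |TC| = 19.80 ✓.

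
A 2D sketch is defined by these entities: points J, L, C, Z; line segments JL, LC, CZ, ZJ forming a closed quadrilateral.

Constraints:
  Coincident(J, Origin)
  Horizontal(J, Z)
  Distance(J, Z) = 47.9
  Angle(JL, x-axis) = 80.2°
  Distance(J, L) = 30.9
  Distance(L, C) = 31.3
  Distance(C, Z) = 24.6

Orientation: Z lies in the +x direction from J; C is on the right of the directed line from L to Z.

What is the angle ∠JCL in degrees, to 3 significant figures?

66.0°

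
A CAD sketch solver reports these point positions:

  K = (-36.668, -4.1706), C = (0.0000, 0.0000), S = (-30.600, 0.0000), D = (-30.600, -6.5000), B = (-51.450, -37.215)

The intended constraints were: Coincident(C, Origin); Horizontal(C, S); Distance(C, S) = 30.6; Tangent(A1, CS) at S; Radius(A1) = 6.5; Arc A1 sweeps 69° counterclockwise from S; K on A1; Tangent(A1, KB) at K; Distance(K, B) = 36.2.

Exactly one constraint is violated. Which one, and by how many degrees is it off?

Tangent(A1, KB) at K — off by 3.10°.

C = (0.00, 0.00) ✓; C.y = 0.00, S.y = 0.00 ✓; |CS| = 30.60 ✓; ∠(DS, SC) = 90.00° ✓; |DS| = 6.500 ✓; bearing(D→K) − bearing(D→S) = 69.00° ✓; |DK| = 6.500 ✓; ∠(DK, KB) = 93.10° ✗; |KB| = 36.20 ✓.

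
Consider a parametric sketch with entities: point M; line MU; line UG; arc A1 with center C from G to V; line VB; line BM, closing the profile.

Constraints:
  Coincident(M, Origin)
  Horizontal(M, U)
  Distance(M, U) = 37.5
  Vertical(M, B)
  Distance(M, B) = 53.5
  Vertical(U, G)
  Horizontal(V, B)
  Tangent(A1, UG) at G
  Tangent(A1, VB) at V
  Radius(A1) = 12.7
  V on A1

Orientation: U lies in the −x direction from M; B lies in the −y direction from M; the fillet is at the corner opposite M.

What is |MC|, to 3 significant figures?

47.7

M is at the origin; M and U share the same y with |MU| = 37.5 and U on the −x side, so U = (-37.5, 0.00). MB is vertical with |MB| = 53.5 and B on the −y side, so B = (0.00, -53.5). The virtual corner opposite M is at (-37.5, -53.5). Tangency of A1 to UG means the radius CG is perpendicular to UG and tangency of A1 to VB means the radius CV is perpendicular to VB, with radius 12.7, so the center C sits 12.7 in from both sides at C = (-24.8, -40.8). Then |MC| = |C − M| = 47.7.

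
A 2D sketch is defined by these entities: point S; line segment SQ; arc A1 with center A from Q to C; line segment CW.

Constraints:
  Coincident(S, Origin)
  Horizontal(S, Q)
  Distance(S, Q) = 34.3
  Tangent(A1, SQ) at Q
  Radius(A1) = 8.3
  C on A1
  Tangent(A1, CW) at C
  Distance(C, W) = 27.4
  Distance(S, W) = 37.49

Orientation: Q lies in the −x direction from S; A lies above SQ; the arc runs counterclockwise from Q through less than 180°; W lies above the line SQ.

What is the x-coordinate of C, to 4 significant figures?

-26.31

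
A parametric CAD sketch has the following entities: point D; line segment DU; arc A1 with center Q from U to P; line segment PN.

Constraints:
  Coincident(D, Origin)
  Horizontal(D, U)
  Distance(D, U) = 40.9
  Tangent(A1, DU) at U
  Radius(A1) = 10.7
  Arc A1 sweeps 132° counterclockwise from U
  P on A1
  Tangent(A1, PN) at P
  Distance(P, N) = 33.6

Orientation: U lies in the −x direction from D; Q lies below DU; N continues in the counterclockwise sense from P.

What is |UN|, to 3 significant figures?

45.2

D is at the origin; D and U share the same y with |DU| = 40.9 and U on the −x side, so U = (-40.9, 0.00). Tangency of A1 to DU means the radius QU is perpendicular to DU, so Q = U + (0, -10.7) = (-40.9, -10.7). On A1, U sits at bearing 90° from Q; a 132° counterclockwise sweep puts P at bearing 222°, so P = Q + 10.7·(cos 222°, sin 222°) = (-48.9, -17.9). Since A1 is tangent to PN there, QP ⟂ PN, so PN runs along (−sin 222°, cos 222°); with |PN| = 33.6, N = (-26.4, -42.8). Then |UN| = |N − U| = 45.2.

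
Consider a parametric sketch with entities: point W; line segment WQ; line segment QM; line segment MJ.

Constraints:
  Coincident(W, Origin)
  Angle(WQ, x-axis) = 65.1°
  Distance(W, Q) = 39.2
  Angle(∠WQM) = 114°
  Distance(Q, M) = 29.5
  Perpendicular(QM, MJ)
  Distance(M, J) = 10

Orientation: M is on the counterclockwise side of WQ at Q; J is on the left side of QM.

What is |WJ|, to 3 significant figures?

52.3

W is at the origin; WQ runs at 65.1° with length 39.2, so Q = 39.2·(cos 65.1°, sin 65.1°) = (16.5, 35.6). ∠WQM = 114.0°, so QM runs at 65.1° + (180° − 114.0°) = 131° from the x-axis; with |QM| = 29.5, M = Q + 29.5·(cos 131°, sin 131°) = (-2.89, 57.8). QM is perpendicular to MJ; with |MJ| = 10.0 on the left of QM, J = M + 10.0·(-0.754, -0.657) = (-10.4, 51.2). Then |WJ| = |J − W| = 52.3.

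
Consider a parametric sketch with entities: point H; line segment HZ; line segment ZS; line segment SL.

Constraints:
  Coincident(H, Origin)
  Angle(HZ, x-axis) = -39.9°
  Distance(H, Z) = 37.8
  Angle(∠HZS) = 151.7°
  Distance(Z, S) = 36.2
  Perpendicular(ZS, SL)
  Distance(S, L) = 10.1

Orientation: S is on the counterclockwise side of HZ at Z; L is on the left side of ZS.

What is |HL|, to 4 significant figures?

69.92

∠HZS = 151.7°, so ZS runs at -39.9° + (180° − 151.7°) = -11.60° from the x-axis; with |ZS| = 36.2, S = Z + 36.2·(cos -11.60°, sin -11.60°) = (64.46, -31.53). The perpendicularity gives SL at right angles to ZS; with |SL| = 10.1 on the left of ZS, L = S + 10.1·(0.2011, 0.9796) = (66.49, -21.63). Then |HL| = |L − H| = 69.92.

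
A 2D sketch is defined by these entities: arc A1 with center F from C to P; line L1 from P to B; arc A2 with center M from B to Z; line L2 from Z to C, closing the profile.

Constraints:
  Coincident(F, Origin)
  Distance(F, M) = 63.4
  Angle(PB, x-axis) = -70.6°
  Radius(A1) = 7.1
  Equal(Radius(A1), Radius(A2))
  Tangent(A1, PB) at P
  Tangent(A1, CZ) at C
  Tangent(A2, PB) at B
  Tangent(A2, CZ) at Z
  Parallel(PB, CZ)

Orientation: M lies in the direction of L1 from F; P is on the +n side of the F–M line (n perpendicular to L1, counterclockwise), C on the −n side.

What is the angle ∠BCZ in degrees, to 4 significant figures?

12.62°

The slot axis is L1's direction at -70.6°, so u = (cos -70.6°, sin -70.6°) = (0.3322, -0.9432) and n = (−sin -70.6°, cos -70.6°) = (0.9432, 0.3322). F is at the origin and M lies 63.4 along u from F, so M = 63.4·u = (21.06, -59.80). Tangency of A1 to both parallel lines with radius 7.1 puts P and C at F ± 7.1·n: P = (6.697, 2.358), C = (-6.697, -2.358). Equal radii place B and Z the same way about M: B = M + 7.1·n = (27.76, -57.44), Z = M − 7.1·n = (14.36, -62.16). Then cos ∠BCZ = CB·CZ / (|CB||CZ|), giving 12.62°.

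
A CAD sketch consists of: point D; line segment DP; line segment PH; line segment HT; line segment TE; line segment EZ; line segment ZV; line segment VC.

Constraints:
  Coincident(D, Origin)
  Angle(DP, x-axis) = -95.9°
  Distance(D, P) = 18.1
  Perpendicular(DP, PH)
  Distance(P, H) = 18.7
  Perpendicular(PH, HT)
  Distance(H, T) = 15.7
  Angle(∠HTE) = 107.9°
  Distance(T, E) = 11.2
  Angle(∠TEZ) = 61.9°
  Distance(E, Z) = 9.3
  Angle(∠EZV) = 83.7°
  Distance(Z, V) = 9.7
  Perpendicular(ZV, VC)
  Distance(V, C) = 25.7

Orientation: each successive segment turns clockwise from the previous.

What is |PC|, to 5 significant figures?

39.171

D is at the origin; DP runs at -95.9° with length 18.1, so P = (-1.8605, -18.004). DP ⟂ PH, so PH runs at 174.10°; with |PH| = 18.7, H = (-20.461, -16.082). PH is perpendicular to HT, so HT runs at 84.100°; with |HT| = 15.7, T = (-18.848, -0.46507). ∠HTE = 107.9° gives TE at 12.000° from the x-axis; with |TE| = 11.2, E = (-7.8924, 1.8635). ∠TEZ = 61.9° gives EZ at -106.10° from the x-axis; with |EZ| = 9.3, Z = (-10.471, -7.0717). ∠EZV = 83.7° gives ZV at 157.60° from the x-axis; with |ZV| = 9.7, V = (-19.440, -3.3753). ZV ⟂ VC, so VC runs at 67.600°; with |VC| = 25.7, C = (-9.6460, 20.386). Then |PC| = |C − P| = 39.171.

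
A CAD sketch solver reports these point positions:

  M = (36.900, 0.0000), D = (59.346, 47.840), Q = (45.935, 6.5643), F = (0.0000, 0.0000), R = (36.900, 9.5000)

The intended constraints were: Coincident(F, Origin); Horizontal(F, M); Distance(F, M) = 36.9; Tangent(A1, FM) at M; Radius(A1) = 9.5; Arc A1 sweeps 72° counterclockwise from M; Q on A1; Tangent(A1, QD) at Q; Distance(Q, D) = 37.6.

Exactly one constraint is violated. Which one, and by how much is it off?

Distance(Q, D) = 37.6 — off by 5.80.

F = (0.00, 0.00) ✓; F.y = 0.00, M.y = 0.00 ✓; |FM| = 36.90 ✓; ∠(RM, MF) = 90.00° ✓; |RM| = 9.500 ✓; bearing(R→Q) − bearing(R→M) = 72.00° ✓; |RQ| = 9.500 ✓; ∠(RQ, QD) = 90.00° ✓; |QD| = 43.40 ✗.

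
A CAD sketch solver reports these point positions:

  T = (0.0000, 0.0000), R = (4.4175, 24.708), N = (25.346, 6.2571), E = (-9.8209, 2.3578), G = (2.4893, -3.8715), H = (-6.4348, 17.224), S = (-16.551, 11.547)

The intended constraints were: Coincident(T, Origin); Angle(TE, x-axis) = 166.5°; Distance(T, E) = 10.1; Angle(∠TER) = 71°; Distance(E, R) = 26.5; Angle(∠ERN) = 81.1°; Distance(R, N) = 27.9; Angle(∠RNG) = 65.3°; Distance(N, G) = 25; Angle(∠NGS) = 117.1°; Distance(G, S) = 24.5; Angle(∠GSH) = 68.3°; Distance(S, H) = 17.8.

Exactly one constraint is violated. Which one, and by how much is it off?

Distance(S, H) = 17.8 — off by 6.20.

T = (0.00, 0.00) ✓; TE at 166.5° ✓; |TE| = 10.10 ✓; ∠TER = 71.00° ✓; |ER| = 26.50 ✓; ∠ERN = 81.10° ✓; |RN| = 27.90 ✓; ∠RNG = 65.30° ✓; |NG| = 25.00 ✓; ∠NGS = 117.1° ✓; |GS| = 24.50 ✓; ∠GSH = 68.30° ✓; |SH| = 11.60 ✗.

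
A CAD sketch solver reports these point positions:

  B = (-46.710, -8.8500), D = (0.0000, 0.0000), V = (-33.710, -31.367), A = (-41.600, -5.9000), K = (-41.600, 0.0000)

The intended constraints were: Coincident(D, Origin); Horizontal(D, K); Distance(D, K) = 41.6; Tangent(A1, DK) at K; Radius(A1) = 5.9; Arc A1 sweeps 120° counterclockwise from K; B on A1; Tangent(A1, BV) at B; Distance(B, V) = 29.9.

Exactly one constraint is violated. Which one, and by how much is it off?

Distance(B, V) = 29.9 — off by 3.90.

D = (0.00, 0.00) ✓; D.y = 0.00, K.y = 0.00 ✓; |DK| = 41.60 ✓; ∠(AK, KD) = 90.00° ✓; |AK| = 5.900 ✓; bearing(A→B) − bearing(A→K) = 120.0° ✓; |AB| = 5.900 ✓; ∠(AB, BV) = 90.00° ✓; |BV| = 26.00 ✗.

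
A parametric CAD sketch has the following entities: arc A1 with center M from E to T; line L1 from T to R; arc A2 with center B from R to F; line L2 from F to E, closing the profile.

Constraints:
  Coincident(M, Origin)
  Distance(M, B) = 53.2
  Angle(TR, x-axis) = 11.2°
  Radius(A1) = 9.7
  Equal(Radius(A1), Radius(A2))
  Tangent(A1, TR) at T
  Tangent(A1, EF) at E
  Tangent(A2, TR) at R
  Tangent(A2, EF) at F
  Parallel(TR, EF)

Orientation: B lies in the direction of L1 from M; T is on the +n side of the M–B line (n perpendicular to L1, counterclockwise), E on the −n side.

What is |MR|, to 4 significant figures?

54.08

The slot axis is L1's direction at 11.2°, so u = (cos 11.2°, sin 11.2°) = (0.9810, 0.1942) and n = (−sin 11.2°, cos 11.2°) = (-0.1942, 0.9810). M is at the origin and B lies 53.2 along u from M, so B = 53.2·u = (52.19, 10.33). Tangency of A1 to both parallel lines with radius 9.7 puts T and E at M ± 9.7·n: T = (-1.884, 9.515), E = (1.884, -9.515). Equal radii place R and F the same way about B: R = B + 9.7·n = (50.30, 19.85), F = B − 9.7·n = (54.07, 0.8180). Then |MR| = |R − M| = 54.08.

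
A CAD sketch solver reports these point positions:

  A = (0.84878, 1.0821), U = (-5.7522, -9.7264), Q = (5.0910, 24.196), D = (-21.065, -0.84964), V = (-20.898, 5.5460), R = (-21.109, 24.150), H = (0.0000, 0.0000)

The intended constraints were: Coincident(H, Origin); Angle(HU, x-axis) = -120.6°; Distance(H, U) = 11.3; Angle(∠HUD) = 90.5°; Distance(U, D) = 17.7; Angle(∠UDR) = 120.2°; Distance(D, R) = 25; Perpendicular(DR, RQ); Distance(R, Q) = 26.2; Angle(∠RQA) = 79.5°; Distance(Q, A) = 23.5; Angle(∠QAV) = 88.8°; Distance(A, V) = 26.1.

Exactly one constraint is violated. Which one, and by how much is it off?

Distance(A, V) = 26.1 — off by 3.90.

H = (0.00, 0.00) ✓; HU at -120.6° ✓; |HU| = 11.30 ✓; ∠HUD = 90.50° ✓; |UD| = 17.70 ✓; ∠UDR = 120.2° ✓; |DR| = 25.00 ✓; ∠(DR, RQ) = 90.00° ✓; |RQ| = 26.20 ✓; ∠RQA = 79.50° ✓; |QA| = 23.50 ✓; ∠QAV = 88.80° ✓; |AV| = 22.20 ✗.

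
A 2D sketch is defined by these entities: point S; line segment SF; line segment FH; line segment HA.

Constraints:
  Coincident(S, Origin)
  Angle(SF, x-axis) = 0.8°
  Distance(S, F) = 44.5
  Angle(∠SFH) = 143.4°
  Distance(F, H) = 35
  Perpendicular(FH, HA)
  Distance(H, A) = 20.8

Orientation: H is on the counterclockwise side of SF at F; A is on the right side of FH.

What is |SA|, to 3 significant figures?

85.1

∠SFH = 143.4°, so FH runs at 0.8° + (180° − 143.4°) = 37.4° from the x-axis; with |FH| = 35.0, H = F + 35.0·(cos 37.4°, sin 37.4°) = (72.3, 21.9). FH is perpendicular to HA; with |HA| = 20.8 on the right of FH, A = H + 20.8·(0.607, -0.794) = (84.9, 5.36). Then |SA| = |A − S| = 85.1.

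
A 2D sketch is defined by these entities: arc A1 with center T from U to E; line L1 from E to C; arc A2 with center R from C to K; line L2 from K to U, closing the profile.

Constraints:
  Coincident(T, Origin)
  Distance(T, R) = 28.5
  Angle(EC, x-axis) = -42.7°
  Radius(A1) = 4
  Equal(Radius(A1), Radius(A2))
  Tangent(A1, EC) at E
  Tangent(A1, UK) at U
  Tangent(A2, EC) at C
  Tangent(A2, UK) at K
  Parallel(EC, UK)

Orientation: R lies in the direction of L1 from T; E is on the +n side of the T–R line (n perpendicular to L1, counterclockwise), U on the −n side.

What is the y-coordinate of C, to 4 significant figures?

-16.39

The slot axis is L1's direction at -42.7°, so u = (cos -42.7°, sin -42.7°) = (0.7349, -0.6782) and n = (−sin -42.7°, cos -42.7°) = (0.6782, 0.7349). T is at the origin and R lies 28.5 along u from T, so R = 28.5·u = (20.95, -19.33). Tangency of A1 to both parallel lines with radius 4.0 puts E and U at T ± 4.0·n: E = (2.713, 2.940), U = (-2.713, -2.940). Equal radii place C and K the same way about R: C = R + 4.0·n = (23.66, -16.39), K = R − 4.0·n = (18.23, -22.27). So C.y = -16.39.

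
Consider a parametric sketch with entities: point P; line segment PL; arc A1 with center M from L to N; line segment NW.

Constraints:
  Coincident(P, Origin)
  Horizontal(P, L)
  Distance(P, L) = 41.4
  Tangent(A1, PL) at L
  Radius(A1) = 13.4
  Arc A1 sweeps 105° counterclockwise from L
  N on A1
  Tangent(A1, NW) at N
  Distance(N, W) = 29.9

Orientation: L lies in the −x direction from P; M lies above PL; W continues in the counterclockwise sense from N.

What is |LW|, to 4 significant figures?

46.04

P is at the origin; PL is horizontal with |PL| = 41.4 and L on the −x side, so L = (-41.40, 0.000). Since A1 is tangent to PL there, ML ⟂ PL, so M = L + (0, 13.4) = (-41.40, 13.40). On A1, L sits at bearing -90° from M; a 105° counterclockwise sweep puts N at bearing 15°, so N = M + 13.4·(cos 15°, sin 15°) = (-28.46, 16.87). Since A1 is tangent to NW there, MN ⟂ NW, so NW runs along (−sin 15°, cos 15°); with |NW| = 29.9, W = (-36.20, 45.75). Then |LW| = |W − L| = 46.04.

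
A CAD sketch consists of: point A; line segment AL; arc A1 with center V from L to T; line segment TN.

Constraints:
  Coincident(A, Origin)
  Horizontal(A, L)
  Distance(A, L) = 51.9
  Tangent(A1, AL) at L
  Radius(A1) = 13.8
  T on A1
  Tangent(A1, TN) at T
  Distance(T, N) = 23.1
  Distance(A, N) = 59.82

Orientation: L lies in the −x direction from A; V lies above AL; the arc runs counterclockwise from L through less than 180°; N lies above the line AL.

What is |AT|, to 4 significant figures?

42.36

A is at the origin; AL is horizontal with |AL| = 51.9 and L on the −x side, so L = (-51.90, 0.000). Tangency of A1 to AL means the radius VL is perpendicular to AL, so V = L + (0, 13.8) = (-51.90, 13.80). Since VT ⟂ TN (tangency), |VN| = √(13.8² + 23.1²) = 26.91 regardless of where T sits on A1. So N lies on both circle(A, 59.82) and circle(V, 26.91); the above-AL intersection is N = (-44.72, 39.73). T is the foot of the tangent from N: T = (-38.59, 17.46).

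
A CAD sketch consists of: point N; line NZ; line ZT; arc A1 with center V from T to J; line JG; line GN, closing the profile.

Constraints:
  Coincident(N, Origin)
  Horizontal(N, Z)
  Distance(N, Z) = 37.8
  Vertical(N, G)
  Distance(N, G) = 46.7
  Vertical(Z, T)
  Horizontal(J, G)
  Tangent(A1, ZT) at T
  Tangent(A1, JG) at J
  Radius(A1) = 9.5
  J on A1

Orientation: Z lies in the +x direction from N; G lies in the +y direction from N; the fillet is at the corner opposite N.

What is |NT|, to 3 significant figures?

53.0

N is at the origin; N and Z share the same y with |NZ| = 37.8 and Z on the +x side, so Z = (37.8, 0.00). N and G share the same x with |NG| = 46.7 and G on the +y side, so G = (0.00, 46.7). The virtual corner opposite N is at (37.8, 46.7). The tangent condition forces VT to be normal to ZT and tangency of A1 to JG means the radius VJ is perpendicular to JG, with radius 9.5, so the center V sits 9.5 in from both sides at V = (28.3, 37.2). That places the tangent points at T = (37.8, 37.2) on ZT and J = (28.3, 46.7) on JG. Then |NT| = |T − N| = 53.0.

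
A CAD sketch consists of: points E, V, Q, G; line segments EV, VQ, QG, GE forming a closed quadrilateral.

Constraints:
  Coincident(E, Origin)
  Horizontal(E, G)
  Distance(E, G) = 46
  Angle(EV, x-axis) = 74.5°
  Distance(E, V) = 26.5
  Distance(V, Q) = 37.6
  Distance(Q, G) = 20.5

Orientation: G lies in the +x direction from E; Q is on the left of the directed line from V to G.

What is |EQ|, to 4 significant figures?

48.82

Checks: |VQ| = 37.60 ✓; |QG| = 20.50 ✓.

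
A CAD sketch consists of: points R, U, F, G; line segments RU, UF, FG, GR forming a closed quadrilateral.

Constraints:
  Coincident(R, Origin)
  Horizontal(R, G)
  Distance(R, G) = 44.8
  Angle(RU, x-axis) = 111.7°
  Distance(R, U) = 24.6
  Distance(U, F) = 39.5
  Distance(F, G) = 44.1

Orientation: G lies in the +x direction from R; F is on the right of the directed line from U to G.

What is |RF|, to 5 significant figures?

15.024

Checks: |UF| = 39.50 ✓; |FG| = 44.10 ✓.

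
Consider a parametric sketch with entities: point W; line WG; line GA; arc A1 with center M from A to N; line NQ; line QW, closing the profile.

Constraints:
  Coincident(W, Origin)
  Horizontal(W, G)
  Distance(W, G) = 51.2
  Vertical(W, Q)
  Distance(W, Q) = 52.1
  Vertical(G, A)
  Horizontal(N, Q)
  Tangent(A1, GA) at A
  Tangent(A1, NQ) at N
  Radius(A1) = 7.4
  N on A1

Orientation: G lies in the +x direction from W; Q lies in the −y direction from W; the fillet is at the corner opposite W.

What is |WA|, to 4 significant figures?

67.97

The virtual corner opposite W is at (51.20, -52.10). Tangency of A1 to GA means the radius MA is perpendicular to GA and tangency of A1 to NQ means the radius MN is perpendicular to NQ, with radius 7.4, so the center M sits 7.4 in from both sides at M = (43.80, -44.70). That places the tangent points at A = (51.20, -44.70) on GA and N = (43.80, -52.10) on NQ. Then |WA| = |A − W| = 67.97.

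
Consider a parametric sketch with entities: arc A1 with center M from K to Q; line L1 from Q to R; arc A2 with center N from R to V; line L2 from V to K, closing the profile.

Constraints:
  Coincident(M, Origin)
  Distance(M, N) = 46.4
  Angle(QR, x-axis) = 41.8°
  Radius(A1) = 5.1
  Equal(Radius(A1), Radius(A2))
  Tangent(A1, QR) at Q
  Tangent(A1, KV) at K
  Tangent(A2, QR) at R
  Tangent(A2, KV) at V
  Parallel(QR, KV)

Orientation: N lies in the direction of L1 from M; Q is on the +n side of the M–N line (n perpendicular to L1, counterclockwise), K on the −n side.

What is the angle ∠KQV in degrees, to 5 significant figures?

77.602°

The slot axis is L1's direction at 41.8°, so u = (cos 41.8°, sin 41.8°) = (0.74548, 0.66653) and n = (−sin 41.8°, cos 41.8°) = (-0.66653, 0.74548). M is at the origin and N lies 46.4 along u from M, so N = 46.4·u = (34.590, 30.927). Tangency of A1 to both parallel lines with radius 5.1 puts Q and K at M ± 5.1·n: Q = (-3.3993, 3.8019), K = (3.3993, -3.8019). Equal radii place R and V the same way about N: R = N + 5.1·n = (31.191, 34.729), V = N − 5.1·n = (37.989, 27.125). Then cos ∠KQV = QK·QV / (|QK||QV|), giving 77.602°.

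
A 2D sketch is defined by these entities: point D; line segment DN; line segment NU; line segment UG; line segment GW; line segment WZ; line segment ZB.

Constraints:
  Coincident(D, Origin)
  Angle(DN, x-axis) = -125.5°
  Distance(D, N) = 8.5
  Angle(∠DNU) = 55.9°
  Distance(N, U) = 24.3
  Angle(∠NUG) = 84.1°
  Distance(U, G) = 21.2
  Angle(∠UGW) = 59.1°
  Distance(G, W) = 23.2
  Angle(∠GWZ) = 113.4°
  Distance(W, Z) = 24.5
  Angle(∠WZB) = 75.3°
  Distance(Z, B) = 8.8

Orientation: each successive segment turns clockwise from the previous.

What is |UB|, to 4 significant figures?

14.48

D is at the origin; DN runs at -125.5° with length 8.5, so N = (-4.936, -6.920). ∠DNU = 55.9° gives NU at 110.4° from the x-axis; with |NU| = 24.3, U = (-13.41, 15.86). ∠NUG = 84.1° gives UG at 14.50° from the x-axis; with |UG| = 21.2, G = (7.118, 21.16). ∠UGW = 59.1° gives GW at -106.4° from the x-axis; with |GW| = 23.2, W = (0.5681, -1.092). ∠GWZ = 113.4° gives WZ at -173.0° from the x-axis; with |WZ| = 24.5, Z = (-23.75, -4.078). ∠WZB = 75.3° gives ZB at 82.30° from the x-axis; with |ZB| = 8.8, B = (-22.57, 4.643). Then |UB| = |B − U| = 14.48.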